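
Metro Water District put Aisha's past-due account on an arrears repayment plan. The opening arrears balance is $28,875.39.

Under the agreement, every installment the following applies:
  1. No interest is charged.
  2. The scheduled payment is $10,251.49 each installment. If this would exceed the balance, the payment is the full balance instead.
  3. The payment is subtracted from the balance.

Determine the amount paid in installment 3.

$8,372.41

Installment 1: opening $28,875.39; payment $10,251.49; balance $18,623.90
Installment 2: opening $18,623.90; payment $10,251.49; balance $8,372.41
Installment 3: opening $8,372.41; payment $8,372.41; balance $0.00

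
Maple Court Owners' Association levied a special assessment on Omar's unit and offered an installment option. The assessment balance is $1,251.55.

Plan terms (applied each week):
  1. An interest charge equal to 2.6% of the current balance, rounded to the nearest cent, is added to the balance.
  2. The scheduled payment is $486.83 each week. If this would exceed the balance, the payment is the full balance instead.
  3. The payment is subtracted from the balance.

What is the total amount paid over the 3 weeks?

# | Opening | Interest | Payment | End bal
1 | $1,251.55 | $32.54 | $486.83 | $797.26
2 | $797.26 | $20.73 | $486.83 | $331.16
3 | $331.16 | $8.61 | $339.77 | $0.00
Total paid: $1,313.43

$1,313.43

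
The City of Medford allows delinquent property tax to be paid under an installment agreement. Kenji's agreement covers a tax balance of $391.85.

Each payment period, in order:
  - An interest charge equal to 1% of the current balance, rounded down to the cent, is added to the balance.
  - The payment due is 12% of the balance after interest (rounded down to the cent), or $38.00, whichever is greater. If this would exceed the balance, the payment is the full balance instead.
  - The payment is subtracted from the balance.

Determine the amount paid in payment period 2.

$42.21

# | Opening | Interest | Payment | End bal
1 | $391.85 | $3.91 | $47.49 | $348.27
2 | $348.27 | $3.48 | $42.21 | $309.54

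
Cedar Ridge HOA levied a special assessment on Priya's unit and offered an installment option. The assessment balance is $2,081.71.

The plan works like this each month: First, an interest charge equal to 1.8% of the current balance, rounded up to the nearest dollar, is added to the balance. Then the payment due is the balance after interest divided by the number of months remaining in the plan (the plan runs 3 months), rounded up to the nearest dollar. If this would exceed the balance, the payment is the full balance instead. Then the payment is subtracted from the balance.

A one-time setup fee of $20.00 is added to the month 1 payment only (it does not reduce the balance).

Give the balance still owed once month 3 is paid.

Month 1: $2,081.71 +$38.00 interest = $2,119.71; pay $707.00 (+ $20.00 fee) → $1,412.71
Month 2: $1,412.71 +$26.00 interest = $1,438.71; pay $720.00 → $718.71
Month 3: $718.71 +$13.00 interest = $731.71; pay $731.71 → $0.00

$0.00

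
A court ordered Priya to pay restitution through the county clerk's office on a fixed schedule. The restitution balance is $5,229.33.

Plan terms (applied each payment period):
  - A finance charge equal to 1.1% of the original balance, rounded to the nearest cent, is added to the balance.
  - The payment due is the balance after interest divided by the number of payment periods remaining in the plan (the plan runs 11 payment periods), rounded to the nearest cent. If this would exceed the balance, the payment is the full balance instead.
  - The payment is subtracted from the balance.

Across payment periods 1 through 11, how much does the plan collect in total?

# | Opening | Interest | Payment | End bal
1 | $5,229.33 | $57.52 | $480.62 | $4,806.23
2 | $4,806.23 | $57.52 | $486.38 | $4,377.37
3 | $4,377.37 | $57.52 | $492.77 | $3,942.12
4 | $3,942.12 | $57.52 | $499.96 | $3,499.68
5 | $3,499.68 | $57.52 | $508.17 | $3,049.03
6 | $3,049.03 | $57.52 | $517.76 | $2,588.79
7 | $2,588.79 | $57.52 | $529.26 | $2,117.05
8 | $2,117.05 | $57.52 | $543.64 | $1,630.93
9 | $1,630.93 | $57.52 | $562.82 | $1,125.63
10 | $1,125.63 | $57.52 | $591.58 | $591.57
11 | $591.57 | $57.52 | $649.09 | $0.00
Total paid: $5,862.05

$5,862.05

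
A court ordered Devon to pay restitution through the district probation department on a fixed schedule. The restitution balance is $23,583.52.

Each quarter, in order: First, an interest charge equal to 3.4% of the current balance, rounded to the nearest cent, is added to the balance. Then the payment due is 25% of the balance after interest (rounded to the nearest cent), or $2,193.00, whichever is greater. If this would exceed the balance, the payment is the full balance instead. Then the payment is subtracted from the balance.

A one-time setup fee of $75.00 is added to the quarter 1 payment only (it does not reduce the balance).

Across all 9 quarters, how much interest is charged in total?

$3,058.83

Quarter 1: opening $23,583.52; interest $801.84 → $24,385.36; payment $6,096.34 (+ $75.00 fee); balance $18,289.02
Quarter 2: opening $18,289.02; interest $621.83 → $18,910.85; payment $4,727.71; balance $14,183.14
Quarter 3: opening $14,183.14; interest $482.23 → $14,665.37; payment $3,666.34; balance $10,999.03
Quarter 4: opening $10,999.03; interest $373.97 → $11,373.00; payment $2,843.25; balance $8,529.75
Quarter 5: opening $8,529.75; interest $290.01 → $8,819.76; payment $2,204.94; balance $6,614.82
Quarter 6: opening $6,614.82; interest $224.90 → $6,839.72; payment $2,193.00; balance $4,646.72
Quarter 7: opening $4,646.72; interest $157.99 → $4,804.71; payment $2,193.00; balance $2,611.71
Quarter 8: opening $2,611.71; interest $88.80 → $2,700.51; payment $2,193.00; balance $507.51
Quarter 9: opening $507.51; interest $17.26 → $524.77; payment $524.77; balance $0.00
Total interest: $801.84 + $621.83 + $482.23 + $373.97 + $290.01 + $224.90 + $157.99 + $88.80 + $17.26 = $3,058.83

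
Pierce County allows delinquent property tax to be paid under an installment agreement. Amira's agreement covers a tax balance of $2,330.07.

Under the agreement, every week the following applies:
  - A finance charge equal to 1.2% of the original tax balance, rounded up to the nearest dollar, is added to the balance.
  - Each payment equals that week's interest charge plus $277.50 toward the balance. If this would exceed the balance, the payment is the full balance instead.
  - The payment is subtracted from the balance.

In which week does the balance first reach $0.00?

Week 1: $2,330.07 +$28.00 interest = $2,358.07; pay $305.50 → $2,052.57
Week 2: $2,052.57 +$28.00 interest = $2,080.57; pay $305.50 → $1,775.07
Week 3: $1,775.07 +$28.00 interest = $1,803.07; pay $305.50 → $1,497.57
Week 4: $1,497.57 +$28.00 interest = $1,525.57; pay $305.50 → $1,220.07
Week 5: $1,220.07 +$28.00 interest = $1,248.07; pay $305.50 → $942.57
Week 6: $942.57 +$28.00 interest = $970.57; pay $305.50 → $665.07
Week 7: $665.07 +$28.00 interest = $693.07; pay $305.50 → $387.57
Week 8: $387.57 +$28.00 interest = $415.57; pay $305.50 → $110.07
Week 9: $110.07 +$28.00 interest = $138.07; pay $138.07 → $0.00
Balance reaches $0.00 in week 9.

9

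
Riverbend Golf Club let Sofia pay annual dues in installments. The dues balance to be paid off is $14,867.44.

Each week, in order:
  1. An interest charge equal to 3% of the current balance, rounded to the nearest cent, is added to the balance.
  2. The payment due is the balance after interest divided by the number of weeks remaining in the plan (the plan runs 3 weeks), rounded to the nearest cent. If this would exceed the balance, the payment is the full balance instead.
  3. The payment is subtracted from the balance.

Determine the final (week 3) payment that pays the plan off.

Week 1: $14,867.44 +$446.02 interest = $15,313.46; pay $5,104.49 → $10,208.97
Week 2: $10,208.97 +$306.27 interest = $10,515.24; pay $5,257.62 → $5,257.62
Week 3: $5,257.62 +$157.73 interest = $5,415.35; pay $5,415.35 → $0.00

$5,415.35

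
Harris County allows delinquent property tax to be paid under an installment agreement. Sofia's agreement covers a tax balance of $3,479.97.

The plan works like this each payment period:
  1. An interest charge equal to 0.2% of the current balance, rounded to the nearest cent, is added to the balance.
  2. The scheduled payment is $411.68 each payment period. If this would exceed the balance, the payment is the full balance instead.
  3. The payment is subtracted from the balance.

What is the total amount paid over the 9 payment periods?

Payment period 1: $3,479.97 +$6.96 interest = $3,486.93; pay $411.68 → $3,075.25
Payment period 2: $3,075.25 +$6.15 interest = $3,081.40; pay $411.68 → $2,669.72
Payment period 3: $2,669.72 +$5.34 interest = $2,675.06; pay $411.68 → $2,263.38
Payment period 4: $2,263.38 +$4.53 interest = $2,267.91; pay $411.68 → $1,856.23
Payment period 5: $1,856.23 +$3.71 interest = $1,859.94; pay $411.68 → $1,448.26
Payment period 6: $1,448.26 +$2.90 interest = $1,451.16; pay $411.68 → $1,039.48
Payment period 7: $1,039.48 +$2.08 interest = $1,041.56; pay $411.68 → $629.88
Payment period 8: $629.88 +$1.26 interest = $631.14; pay $411.68 → $219.46
Payment period 9: $219.46 +$0.44 interest = $219.90; pay $219.90 → $0.00
Total paid: $3,513.34

$3,513.34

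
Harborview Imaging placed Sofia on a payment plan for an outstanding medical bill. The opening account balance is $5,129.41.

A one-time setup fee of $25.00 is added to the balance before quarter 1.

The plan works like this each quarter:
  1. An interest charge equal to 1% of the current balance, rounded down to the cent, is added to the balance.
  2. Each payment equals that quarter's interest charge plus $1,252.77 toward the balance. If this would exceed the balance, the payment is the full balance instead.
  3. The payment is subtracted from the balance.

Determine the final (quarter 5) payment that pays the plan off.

$144.76

Quarter 1: opening $5,154.41; interest $51.54 → $5,205.95; payment $1,304.31; balance $3,901.64
Quarter 2: opening $3,901.64; interest $39.01 → $3,940.65; payment $1,291.78; balance $2,648.87
Quarter 3: opening $2,648.87; interest $26.48 → $2,675.35; payment $1,279.25; balance $1,396.10
Quarter 4: opening $1,396.10; interest $13.96 → $1,410.06; payment $1,266.73; balance $143.33
Quarter 5: opening $143.33; interest $1.43 → $144.76; payment $144.76; balance $0.00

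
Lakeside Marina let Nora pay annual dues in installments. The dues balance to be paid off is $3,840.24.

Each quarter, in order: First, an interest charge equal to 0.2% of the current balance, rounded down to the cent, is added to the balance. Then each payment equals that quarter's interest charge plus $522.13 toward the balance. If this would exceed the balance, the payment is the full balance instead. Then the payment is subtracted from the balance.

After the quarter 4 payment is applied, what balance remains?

$1,751.72

Quarter 1: opening $3,840.24; interest $7.68 → $3,847.92; payment $529.81; balance $3,318.11
Quarter 2: opening $3,318.11; interest $6.63 → $3,324.74; payment $528.76; balance $2,795.98
Quarter 3: opening $2,795.98; interest $5.59 → $2,801.57; payment $527.72; balance $2,273.85
Quarter 4: opening $2,273.85; interest $4.54 → $2,278.39; payment $526.67; balance $1,751.72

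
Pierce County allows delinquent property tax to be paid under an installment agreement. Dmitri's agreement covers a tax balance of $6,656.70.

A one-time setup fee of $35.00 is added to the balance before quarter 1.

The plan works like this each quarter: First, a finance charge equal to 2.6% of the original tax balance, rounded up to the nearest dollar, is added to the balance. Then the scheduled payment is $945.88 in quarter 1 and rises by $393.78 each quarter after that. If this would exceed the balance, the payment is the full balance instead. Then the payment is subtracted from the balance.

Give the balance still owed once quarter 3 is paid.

Quarter 1: $6,691.70 +$174.00 interest = $6,865.70; pay $945.88 → $5,919.82
Quarter 2: $5,919.82 +$174.00 interest = $6,093.82; pay $1,339.66 → $4,754.16
Quarter 3: $4,754.16 +$174.00 interest = $4,928.16; pay $1,733.44 → $3,194.72

$3,194.72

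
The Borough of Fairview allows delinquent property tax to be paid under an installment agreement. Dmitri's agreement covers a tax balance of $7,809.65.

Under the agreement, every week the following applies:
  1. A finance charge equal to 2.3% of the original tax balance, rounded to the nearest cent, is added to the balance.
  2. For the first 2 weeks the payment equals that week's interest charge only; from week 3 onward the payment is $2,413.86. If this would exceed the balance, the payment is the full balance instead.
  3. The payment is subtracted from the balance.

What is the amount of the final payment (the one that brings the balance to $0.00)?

$1,286.55

Week 1: $7,809.65 +$179.62 interest = $7,989.27; pay $179.62 → $7,809.65
Week 2: $7,809.65 +$179.62 interest = $7,989.27; pay $179.62 → $7,809.65
Week 3: $7,809.65 +$179.62 interest = $7,989.27; pay $2,413.86 → $5,575.41
Week 4: $5,575.41 +$179.62 interest = $5,755.03; pay $2,413.86 → $3,341.17
Week 5: $3,341.17 +$179.62 interest = $3,520.79; pay $2,413.86 → $1,106.93
Week 6: $1,106.93 +$179.62 interest = $1,286.55; pay $1,286.55 → $0.00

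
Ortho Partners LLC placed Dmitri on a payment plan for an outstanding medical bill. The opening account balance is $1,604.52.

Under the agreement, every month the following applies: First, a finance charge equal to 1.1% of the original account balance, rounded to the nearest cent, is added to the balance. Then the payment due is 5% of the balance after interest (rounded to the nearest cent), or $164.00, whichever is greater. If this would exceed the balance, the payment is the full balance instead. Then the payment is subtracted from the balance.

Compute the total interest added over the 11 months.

# | Opening | Interest | Payment | End bal
1 | $1,604.52 | $17.65 | $164.00 | $1,458.17
2 | $1,458.17 | $17.65 | $164.00 | $1,311.82
3 | $1,311.82 | $17.65 | $164.00 | $1,165.47
4 | $1,165.47 | $17.65 | $164.00 | $1,019.12
5 | $1,019.12 | $17.65 | $164.00 | $872.77
6 | $872.77 | $17.65 | $164.00 | $726.42
7 | $726.42 | $17.65 | $164.00 | $580.07
8 | $580.07 | $17.65 | $164.00 | $433.72
9 | $433.72 | $17.65 | $164.00 | $287.37
10 | $287.37 | $17.65 | $164.00 | $141.02
11 | $141.02 | $17.65 | $158.67 | $0.00
Total interest: $17.65 + $17.65 + $17.65 + $17.65 + $17.65 + $17.65 + $17.65 + $17.65 + $17.65 + $17.65 + $17.65 = $194.15

$194.15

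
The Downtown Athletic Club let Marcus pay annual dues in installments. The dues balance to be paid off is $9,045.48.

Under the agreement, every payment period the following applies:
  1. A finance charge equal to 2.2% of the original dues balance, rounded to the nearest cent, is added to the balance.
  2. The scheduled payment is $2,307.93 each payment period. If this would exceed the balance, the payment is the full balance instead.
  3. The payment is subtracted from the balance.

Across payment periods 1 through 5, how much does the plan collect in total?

$10,040.48

Payment period 1: opening $9,045.48; interest $199.00 → $9,244.48; payment $2,307.93; balance $6,936.55
Payment period 2: opening $6,936.55; interest $199.00 → $7,135.55; payment $2,307.93; balance $4,827.62
Payment period 3: opening $4,827.62; interest $199.00 → $5,026.62; payment $2,307.93; balance $2,718.69
Payment period 4: opening $2,718.69; interest $199.00 → $2,917.69; payment $2,307.93; balance $609.76
Payment period 5: opening $609.76; interest $199.00 → $808.76; payment $808.76; balance $0.00
Total paid: $10,040.48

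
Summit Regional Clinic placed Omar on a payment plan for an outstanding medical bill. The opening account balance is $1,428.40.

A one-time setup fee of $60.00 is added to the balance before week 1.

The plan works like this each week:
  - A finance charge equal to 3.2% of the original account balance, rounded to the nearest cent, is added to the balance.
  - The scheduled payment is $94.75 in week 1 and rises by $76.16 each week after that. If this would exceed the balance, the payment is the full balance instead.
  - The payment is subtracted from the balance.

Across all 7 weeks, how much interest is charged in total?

$319.97

Week 1: $1,488.40 +$45.71 interest = $1,534.11; pay $94.75 → $1,439.36
Week 2: $1,439.36 +$45.71 interest = $1,485.07; pay $170.91 → $1,314.16
Week 3: $1,314.16 +$45.71 interest = $1,359.87; pay $247.07 → $1,112.80
Week 4: $1,112.80 +$45.71 interest = $1,158.51; pay $323.23 → $835.28
Week 5: $835.28 +$45.71 interest = $880.99; pay $399.39 → $481.60
Week 6: $481.60 +$45.71 interest = $527.31; pay $475.55 → $51.76
Week 7: $51.76 +$45.71 interest = $97.47; pay $97.47 → $0.00
Total interest: $45.71 + $45.71 + $45.71 + $45.71 + $45.71 + $45.71 + $45.71 = $319.97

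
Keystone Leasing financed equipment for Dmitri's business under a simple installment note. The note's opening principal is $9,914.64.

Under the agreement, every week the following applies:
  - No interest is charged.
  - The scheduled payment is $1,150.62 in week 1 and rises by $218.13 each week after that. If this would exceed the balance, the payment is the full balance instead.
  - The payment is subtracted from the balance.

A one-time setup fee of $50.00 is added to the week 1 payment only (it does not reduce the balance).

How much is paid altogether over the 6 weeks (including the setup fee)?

# | Opening | Payment | Fee | End bal
1 | $9,914.64 | $1,150.62 | $50.00 | $8,764.02
2 | $8,764.02 | $1,368.75 | — | $7,395.27
3 | $7,395.27 | $1,586.88 | — | $5,808.39
4 | $5,808.39 | $1,805.01 | — | $4,003.38
5 | $4,003.38 | $2,023.14 | — | $1,980.24
6 | $1,980.24 | $1,980.24 | — | $0.00
Total paid: $9,964.64

$9,964.64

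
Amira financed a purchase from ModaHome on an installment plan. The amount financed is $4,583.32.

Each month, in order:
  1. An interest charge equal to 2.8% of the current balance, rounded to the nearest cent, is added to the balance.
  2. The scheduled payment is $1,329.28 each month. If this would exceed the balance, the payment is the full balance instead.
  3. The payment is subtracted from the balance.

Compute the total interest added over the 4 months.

Month 1: $4,583.32 +$128.33 interest = $4,711.65; pay $1,329.28 → $3,382.37
Month 2: $3,382.37 +$94.71 interest = $3,477.08; pay $1,329.28 → $2,147.80
Month 3: $2,147.80 +$60.14 interest = $2,207.94; pay $1,329.28 → $878.66
Month 4: $878.66 +$24.60 interest = $903.26; pay $903.26 → $0.00
Total interest: $128.33 + $94.71 + $60.14 + $24.60 = $307.78

$307.78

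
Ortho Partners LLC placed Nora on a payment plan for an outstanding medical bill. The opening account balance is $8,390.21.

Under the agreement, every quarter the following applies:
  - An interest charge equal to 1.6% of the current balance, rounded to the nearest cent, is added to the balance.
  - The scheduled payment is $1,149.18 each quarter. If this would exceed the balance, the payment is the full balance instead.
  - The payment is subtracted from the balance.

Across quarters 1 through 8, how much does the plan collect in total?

Quarter 1: $8,390.21 +$134.24 interest = $8,524.45; pay $1,149.18 → $7,375.27
Quarter 2: $7,375.27 +$118.00 interest = $7,493.27; pay $1,149.18 → $6,344.09
Quarter 3: $6,344.09 +$101.51 interest = $6,445.60; pay $1,149.18 → $5,296.42
Quarter 4: $5,296.42 +$84.74 interest = $5,381.16; pay $1,149.18 → $4,231.98
Quarter 5: $4,231.98 +$67.71 interest = $4,299.69; pay $1,149.18 → $3,150.51
Quarter 6: $3,150.51 +$50.41 interest = $3,200.92; pay $1,149.18 → $2,051.74
Quarter 7: $2,051.74 +$32.83 interest = $2,084.57; pay $1,149.18 → $935.39
Quarter 8: $935.39 +$14.97 interest = $950.36; pay $950.36 → $0.00
Total paid: $8,994.62

$8,994.62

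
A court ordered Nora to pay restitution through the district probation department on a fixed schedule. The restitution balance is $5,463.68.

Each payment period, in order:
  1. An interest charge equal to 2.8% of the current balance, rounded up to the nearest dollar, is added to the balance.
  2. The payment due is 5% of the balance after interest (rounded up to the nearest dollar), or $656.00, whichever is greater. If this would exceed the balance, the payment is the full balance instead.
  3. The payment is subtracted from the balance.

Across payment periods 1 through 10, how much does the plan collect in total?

$6,314.68

Payment period 1: $5,463.68 +$153.00 interest = $5,616.68; pay $656.00 → $4,960.68
Payment period 2: $4,960.68 +$139.00 interest = $5,099.68; pay $656.00 → $4,443.68
Payment period 3: $4,443.68 +$125.00 interest = $4,568.68; pay $656.00 → $3,912.68
Payment period 4: $3,912.68 +$110.00 interest = $4,022.68; pay $656.00 → $3,366.68
Payment period 5: $3,366.68 +$95.00 interest = $3,461.68; pay $656.00 → $2,805.68
Payment period 6: $2,805.68 +$79.00 interest = $2,884.68; pay $656.00 → $2,228.68
Payment period 7: $2,228.68 +$63.00 interest = $2,291.68; pay $656.00 → $1,635.68
Payment period 8: $1,635.68 +$46.00 interest = $1,681.68; pay $656.00 → $1,025.68
Payment period 9: $1,025.68 +$29.00 interest = $1,054.68; pay $656.00 → $398.68
Payment period 10: $398.68 +$12.00 interest = $410.68; pay $410.68 → $0.00
Total paid: $6,314.68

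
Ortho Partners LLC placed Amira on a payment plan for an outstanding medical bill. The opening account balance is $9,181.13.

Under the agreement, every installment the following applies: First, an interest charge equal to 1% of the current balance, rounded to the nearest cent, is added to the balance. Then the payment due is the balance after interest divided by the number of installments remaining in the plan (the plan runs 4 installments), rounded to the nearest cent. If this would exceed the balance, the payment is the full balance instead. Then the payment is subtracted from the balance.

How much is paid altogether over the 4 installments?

$9,412.97

Installment 1: opening $9,181.13; interest $91.81 → $9,272.94; payment $2,318.24; balance $6,954.70
Installment 2: opening $6,954.70; interest $69.55 → $7,024.25; payment $2,341.42; balance $4,682.83
Installment 3: opening $4,682.83; interest $46.83 → $4,729.66; payment $2,364.83; balance $2,364.83
Installment 4: opening $2,364.83; interest $23.65 → $2,388.48; payment $2,388.48; balance $0.00
Total paid: $9,412.97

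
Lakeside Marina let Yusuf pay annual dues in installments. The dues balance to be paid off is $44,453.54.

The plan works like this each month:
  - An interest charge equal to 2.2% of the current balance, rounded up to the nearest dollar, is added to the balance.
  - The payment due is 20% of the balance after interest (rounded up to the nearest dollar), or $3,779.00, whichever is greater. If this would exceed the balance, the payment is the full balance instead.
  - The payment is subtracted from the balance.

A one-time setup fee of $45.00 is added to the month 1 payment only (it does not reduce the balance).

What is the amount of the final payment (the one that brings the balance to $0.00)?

Month 1: $44,453.54 +$978.00 interest = $45,431.54; pay $9,087.00 (+ $45.00 fee) → $36,344.54
Month 2: $36,344.54 +$800.00 interest = $37,144.54; pay $7,429.00 → $29,715.54
Month 3: $29,715.54 +$654.00 interest = $30,369.54; pay $6,074.00 → $24,295.54
Month 4: $24,295.54 +$535.00 interest = $24,830.54; pay $4,967.00 → $19,863.54
Month 5: $19,863.54 +$437.00 interest = $20,300.54; pay $4,061.00 → $16,239.54
Month 6: $16,239.54 +$358.00 interest = $16,597.54; pay $3,779.00 → $12,818.54
Month 7: $12,818.54 +$283.00 interest = $13,101.54; pay $3,779.00 → $9,322.54
Month 8: $9,322.54 +$206.00 interest = $9,528.54; pay $3,779.00 → $5,749.54
Month 9: $5,749.54 +$127.00 interest = $5,876.54; pay $3,779.00 → $2,097.54
Month 10: $2,097.54 +$47.00 interest = $2,144.54; pay $2,144.54 → $0.00

$2,144.54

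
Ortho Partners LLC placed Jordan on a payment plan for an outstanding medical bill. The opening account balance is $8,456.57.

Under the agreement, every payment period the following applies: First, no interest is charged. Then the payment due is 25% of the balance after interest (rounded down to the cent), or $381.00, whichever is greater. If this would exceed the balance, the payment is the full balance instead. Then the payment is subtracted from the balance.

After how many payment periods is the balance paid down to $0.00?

10

# | Opening | Payment | End bal
1 | $8,456.57 | $2,114.14 | $6,342.43
2 | $6,342.43 | $1,585.60 | $4,756.83
3 | $4,756.83 | $1,189.20 | $3,567.63
4 | $3,567.63 | $891.90 | $2,675.73
5 | $2,675.73 | $668.93 | $2,006.80
6 | $2,006.80 | $501.70 | $1,505.10
7 | $1,505.10 | $381.00 | $1,124.10
8 | $1,124.10 | $381.00 | $743.10
9 | $743.10 | $381.00 | $362.10
10 | $362.10 | $362.10 | $0.00
Balance reaches $0.00 in payment period 10.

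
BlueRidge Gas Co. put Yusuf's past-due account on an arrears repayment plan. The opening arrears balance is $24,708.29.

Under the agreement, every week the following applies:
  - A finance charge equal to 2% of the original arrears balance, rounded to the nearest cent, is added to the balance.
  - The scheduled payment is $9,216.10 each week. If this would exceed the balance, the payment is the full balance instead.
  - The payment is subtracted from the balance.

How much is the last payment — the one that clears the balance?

$7,758.60

Week 1: $24,708.29 +$494.17 interest = $25,202.46; pay $9,216.10 → $15,986.36
Week 2: $15,986.36 +$494.17 interest = $16,480.53; pay $9,216.10 → $7,264.43
Week 3: $7,264.43 +$494.17 interest = $7,758.60; pay $7,758.60 → $0.00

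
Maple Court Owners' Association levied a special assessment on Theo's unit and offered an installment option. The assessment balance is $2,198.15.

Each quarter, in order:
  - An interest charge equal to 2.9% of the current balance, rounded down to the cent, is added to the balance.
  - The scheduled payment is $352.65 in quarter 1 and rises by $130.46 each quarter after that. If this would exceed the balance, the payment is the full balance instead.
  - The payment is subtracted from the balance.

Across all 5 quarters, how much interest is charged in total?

Quarter 1: opening $2,198.15; interest $63.74 → $2,261.89; payment $352.65; balance $1,909.24
Quarter 2: opening $1,909.24; interest $55.36 → $1,964.60; payment $483.11; balance $1,481.49
Quarter 3: opening $1,481.49; interest $42.96 → $1,524.45; payment $613.57; balance $910.88
Quarter 4: opening $910.88; interest $26.41 → $937.29; payment $744.03; balance $193.26
Quarter 5: opening $193.26; interest $5.60 → $198.86; payment $198.86; balance $0.00
Total interest: $63.74 + $55.36 + $42.96 + $26.41 + $5.60 = $194.07

$194.07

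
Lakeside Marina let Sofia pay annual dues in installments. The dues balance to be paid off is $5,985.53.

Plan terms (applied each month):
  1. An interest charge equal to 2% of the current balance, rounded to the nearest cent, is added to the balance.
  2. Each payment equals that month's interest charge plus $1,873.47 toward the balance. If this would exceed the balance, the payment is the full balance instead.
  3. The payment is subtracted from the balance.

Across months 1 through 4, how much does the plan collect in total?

Month 1: opening $5,985.53; interest $119.71 → $6,105.24; payment $1,993.18; balance $4,112.06
Month 2: opening $4,112.06; interest $82.24 → $4,194.30; payment $1,955.71; balance $2,238.59
Month 3: opening $2,238.59; interest $44.77 → $2,283.36; payment $1,918.24; balance $365.12
Month 4: opening $365.12; interest $7.30 → $372.42; payment $372.42; balance $0.00
Total paid: $6,239.55

$6,239.55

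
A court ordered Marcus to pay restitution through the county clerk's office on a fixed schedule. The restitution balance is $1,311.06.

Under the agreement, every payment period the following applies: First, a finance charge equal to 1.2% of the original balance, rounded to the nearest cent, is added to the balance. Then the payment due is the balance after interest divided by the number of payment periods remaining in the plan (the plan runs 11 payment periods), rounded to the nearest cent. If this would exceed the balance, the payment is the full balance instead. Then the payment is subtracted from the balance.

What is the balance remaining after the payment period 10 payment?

# | Opening | Interest | Payment | End bal
1 | $1,311.06 | $15.73 | $120.62 | $1,206.17
2 | $1,206.17 | $15.73 | $122.19 | $1,099.71
3 | $1,099.71 | $15.73 | $123.94 | $991.50
4 | $991.50 | $15.73 | $125.90 | $881.33
5 | $881.33 | $15.73 | $128.15 | $768.91
6 | $768.91 | $15.73 | $130.77 | $653.87
7 | $653.87 | $15.73 | $133.92 | $535.68
8 | $535.68 | $15.73 | $137.85 | $413.56
9 | $413.56 | $15.73 | $143.10 | $286.19
10 | $286.19 | $15.73 | $150.96 | $150.96

$150.96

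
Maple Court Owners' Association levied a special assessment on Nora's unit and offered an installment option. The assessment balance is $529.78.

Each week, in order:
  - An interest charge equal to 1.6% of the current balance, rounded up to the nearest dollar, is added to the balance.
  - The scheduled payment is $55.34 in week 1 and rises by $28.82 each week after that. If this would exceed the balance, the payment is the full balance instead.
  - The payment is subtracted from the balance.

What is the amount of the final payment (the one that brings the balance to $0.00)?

Week 1: opening $529.78; interest $9.00 → $538.78; payment $55.34; balance $483.44
Week 2: opening $483.44; interest $8.00 → $491.44; payment $84.16; balance $407.28
Week 3: opening $407.28; interest $7.00 → $414.28; payment $112.98; balance $301.30
Week 4: opening $301.30; interest $5.00 → $306.30; payment $141.80; balance $164.50
Week 5: opening $164.50; interest $3.00 → $167.50; payment $167.50; balance $0.00

$167.50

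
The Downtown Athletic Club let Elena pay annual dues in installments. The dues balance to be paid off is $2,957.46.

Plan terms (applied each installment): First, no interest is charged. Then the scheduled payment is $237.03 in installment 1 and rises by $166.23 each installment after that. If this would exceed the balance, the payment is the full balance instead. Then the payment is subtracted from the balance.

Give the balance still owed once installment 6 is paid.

Installment 1: opening $2,957.46; payment $237.03; balance $2,720.43
Installment 2: opening $2,720.43; payment $403.26; balance $2,317.17
Installment 3: opening $2,317.17; payment $569.49; balance $1,747.68
Installment 4: opening $1,747.68; payment $735.72; balance $1,011.96
Installment 5: opening $1,011.96; payment $901.95; balance $110.01
Installment 6: opening $110.01; payment $110.01; balance $0.00

$0.00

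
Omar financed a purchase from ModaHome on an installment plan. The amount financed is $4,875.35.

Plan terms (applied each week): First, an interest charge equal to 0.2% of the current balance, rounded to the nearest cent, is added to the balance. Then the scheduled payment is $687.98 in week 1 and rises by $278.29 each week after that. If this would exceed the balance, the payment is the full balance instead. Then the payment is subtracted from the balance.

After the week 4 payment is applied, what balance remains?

$482.31

Week 1: $4,875.35 +$9.75 interest = $4,885.10; pay $687.98 → $4,197.12
Week 2: $4,197.12 +$8.39 interest = $4,205.51; pay $966.27 → $3,239.24
Week 3: $3,239.24 +$6.48 interest = $3,245.72; pay $1,244.56 → $2,001.16
Week 4: $2,001.16 +$4.00 interest = $2,005.16; pay $1,522.85 → $482.31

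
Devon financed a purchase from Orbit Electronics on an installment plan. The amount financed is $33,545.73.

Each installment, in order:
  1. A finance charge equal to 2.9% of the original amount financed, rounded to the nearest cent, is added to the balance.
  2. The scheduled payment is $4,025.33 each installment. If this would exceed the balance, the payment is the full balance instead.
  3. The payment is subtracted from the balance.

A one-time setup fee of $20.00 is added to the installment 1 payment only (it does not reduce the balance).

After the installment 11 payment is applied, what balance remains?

Installment 1: $33,545.73 +$972.83 interest = $34,518.56; pay $4,025.33 (+ $20.00 fee) → $30,493.23
Installment 2: $30,493.23 +$972.83 interest = $31,466.06; pay $4,025.33 → $27,440.73
Installment 3: $27,440.73 +$972.83 interest = $28,413.56; pay $4,025.33 → $24,388.23
Installment 4: $24,388.23 +$972.83 interest = $25,361.06; pay $4,025.33 → $21,335.73
Installment 5: $21,335.73 +$972.83 interest = $22,308.56; pay $4,025.33 → $18,283.23
Installment 6: $18,283.23 +$972.83 interest = $19,256.06; pay $4,025.33 → $15,230.73
Installment 7: $15,230.73 +$972.83 interest = $16,203.56; pay $4,025.33 → $12,178.23
Installment 8: $12,178.23 +$972.83 interest = $13,151.06; pay $4,025.33 → $9,125.73
Installment 9: $9,125.73 +$972.83 interest = $10,098.56; pay $4,025.33 → $6,073.23
Installment 10: $6,073.23 +$972.83 interest = $7,046.06; pay $4,025.33 → $3,020.73
Installment 11: $3,020.73 +$972.83 interest = $3,993.56; pay $3,993.56 → $0.00

$0.00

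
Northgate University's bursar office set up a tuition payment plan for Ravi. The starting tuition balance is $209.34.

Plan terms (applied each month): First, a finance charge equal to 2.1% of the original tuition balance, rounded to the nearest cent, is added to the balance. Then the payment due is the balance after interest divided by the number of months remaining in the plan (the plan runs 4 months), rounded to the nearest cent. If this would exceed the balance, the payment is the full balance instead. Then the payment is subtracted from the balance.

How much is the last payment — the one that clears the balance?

Month 1: $209.34 +$4.40 interest = $213.74; pay $53.44 → $160.30
Month 2: $160.30 +$4.40 interest = $164.70; pay $54.90 → $109.80
Month 3: $109.80 +$4.40 interest = $114.20; pay $57.10 → $57.10
Month 4: $57.10 +$4.40 interest = $61.50; pay $61.50 → $0.00

$61.50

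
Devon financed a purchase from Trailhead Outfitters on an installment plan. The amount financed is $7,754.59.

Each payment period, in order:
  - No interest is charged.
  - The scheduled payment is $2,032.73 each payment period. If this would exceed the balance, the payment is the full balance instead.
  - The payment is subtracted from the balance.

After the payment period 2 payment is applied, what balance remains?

$3,689.13

Payment period 1: opening $7,754.59; payment $2,032.73; balance $5,721.86
Payment period 2: opening $5,721.86; payment $2,032.73; balance $3,689.13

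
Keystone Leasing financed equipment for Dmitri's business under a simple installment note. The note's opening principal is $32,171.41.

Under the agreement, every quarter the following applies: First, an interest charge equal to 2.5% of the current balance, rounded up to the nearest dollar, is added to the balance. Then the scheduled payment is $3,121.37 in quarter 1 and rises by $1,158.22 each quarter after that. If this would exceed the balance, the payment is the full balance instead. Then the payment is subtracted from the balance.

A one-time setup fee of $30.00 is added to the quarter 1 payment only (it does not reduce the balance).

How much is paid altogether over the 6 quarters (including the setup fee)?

$35,543.41

Quarter 1: opening $32,171.41; interest $805.00 → $32,976.41; payment $3,121.37 (+ $30.00 fee); balance $29,855.04
Quarter 2: opening $29,855.04; interest $747.00 → $30,602.04; payment $4,279.59; balance $26,322.45
Quarter 3: opening $26,322.45; interest $659.00 → $26,981.45; payment $5,437.81; balance $21,543.64
Quarter 4: opening $21,543.64; interest $539.00 → $22,082.64; payment $6,596.03; balance $15,486.61
Quarter 5: opening $15,486.61; interest $388.00 → $15,874.61; payment $7,754.25; balance $8,120.36
Quarter 6: opening $8,120.36; interest $204.00 → $8,324.36; payment $8,324.36; balance $0.00
Total paid: $35,543.41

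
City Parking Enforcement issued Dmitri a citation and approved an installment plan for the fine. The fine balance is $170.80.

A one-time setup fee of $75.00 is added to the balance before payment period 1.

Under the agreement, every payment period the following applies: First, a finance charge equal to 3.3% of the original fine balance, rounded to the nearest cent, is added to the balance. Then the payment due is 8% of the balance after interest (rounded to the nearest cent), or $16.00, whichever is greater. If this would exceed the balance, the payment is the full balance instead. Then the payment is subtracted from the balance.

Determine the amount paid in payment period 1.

$20.12

Payment period 1: opening $245.80; interest $5.64 → $251.44; payment $20.12; balance $231.32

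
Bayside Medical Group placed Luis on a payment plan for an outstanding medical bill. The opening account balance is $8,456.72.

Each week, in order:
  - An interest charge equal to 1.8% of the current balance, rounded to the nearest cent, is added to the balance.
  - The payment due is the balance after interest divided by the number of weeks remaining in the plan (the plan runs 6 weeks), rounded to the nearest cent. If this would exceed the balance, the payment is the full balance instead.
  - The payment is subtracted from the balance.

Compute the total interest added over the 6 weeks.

$549.04

Week 1: $8,456.72 +$152.22 interest = $8,608.94; pay $1,434.82 → $7,174.12
Week 2: $7,174.12 +$129.13 interest = $7,303.25; pay $1,460.65 → $5,842.60
Week 3: $5,842.60 +$105.17 interest = $5,947.77; pay $1,486.94 → $4,460.83
Week 4: $4,460.83 +$80.29 interest = $4,541.12; pay $1,513.71 → $3,027.41
Week 5: $3,027.41 +$54.49 interest = $3,081.90; pay $1,540.95 → $1,540.95
Week 6: $1,540.95 +$27.74 interest = $1,568.69; pay $1,568.69 → $0.00
Total interest: $152.22 + $129.13 + $105.17 + $80.29 + $54.49 + $27.74 = $549.04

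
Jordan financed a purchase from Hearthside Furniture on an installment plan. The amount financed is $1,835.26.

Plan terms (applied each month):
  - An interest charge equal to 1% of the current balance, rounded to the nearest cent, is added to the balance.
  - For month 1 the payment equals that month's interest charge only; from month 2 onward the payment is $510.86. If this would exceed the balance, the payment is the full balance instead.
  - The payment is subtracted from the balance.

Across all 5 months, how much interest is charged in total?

$62.01

# | Opening | Interest | Payment | End bal
1 | $1,835.26 | $18.35 | $18.35 | $1,835.26
2 | $1,835.26 | $18.35 | $510.86 | $1,342.75
3 | $1,342.75 | $13.43 | $510.86 | $845.32
4 | $845.32 | $8.45 | $510.86 | $342.91
5 | $342.91 | $3.43 | $346.34 | $0.00
Total interest: $18.35 + $18.35 + $13.43 + $8.45 + $3.43 = $62.01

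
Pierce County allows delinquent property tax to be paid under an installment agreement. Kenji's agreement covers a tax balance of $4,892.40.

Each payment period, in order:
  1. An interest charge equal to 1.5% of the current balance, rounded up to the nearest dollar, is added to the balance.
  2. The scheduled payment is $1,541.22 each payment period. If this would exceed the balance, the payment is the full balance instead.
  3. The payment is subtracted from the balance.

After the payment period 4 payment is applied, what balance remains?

Payment period 1: opening $4,892.40; interest $74.00 → $4,966.40; payment $1,541.22; balance $3,425.18
Payment period 2: opening $3,425.18; interest $52.00 → $3,477.18; payment $1,541.22; balance $1,935.96
Payment period 3: opening $1,935.96; interest $30.00 → $1,965.96; payment $1,541.22; balance $424.74
Payment period 4: opening $424.74; interest $7.00 → $431.74; payment $431.74; balance $0.00

$0.00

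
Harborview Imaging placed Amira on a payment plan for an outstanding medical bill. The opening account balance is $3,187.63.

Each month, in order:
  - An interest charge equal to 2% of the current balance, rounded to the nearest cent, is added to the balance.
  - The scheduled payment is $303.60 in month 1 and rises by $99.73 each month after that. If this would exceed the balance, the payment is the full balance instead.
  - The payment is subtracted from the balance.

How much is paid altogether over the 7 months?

# | Opening | Interest | Payment | End bal
1 | $3,187.63 | $63.75 | $303.60 | $2,947.78
2 | $2,947.78 | $58.96 | $403.33 | $2,603.41
3 | $2,603.41 | $52.07 | $503.06 | $2,152.42
4 | $2,152.42 | $43.05 | $602.79 | $1,592.68
5 | $1,592.68 | $31.85 | $702.52 | $922.01
6 | $922.01 | $18.44 | $802.25 | $138.20
7 | $138.20 | $2.76 | $140.96 | $0.00
Total paid: $3,458.51

$3,458.51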